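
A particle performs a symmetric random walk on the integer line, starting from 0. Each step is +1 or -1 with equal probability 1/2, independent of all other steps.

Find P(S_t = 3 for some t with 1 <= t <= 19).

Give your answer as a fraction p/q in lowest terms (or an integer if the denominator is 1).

Count via complement. Let g(t,s) = #length-t paths at position s with S_1..S_t all ≠ 3.
g(t,s) = g(t-1,s-1) + g(t-1,s+1) for s ≠ 3; g(t,3) = 0.
t=0: g(0,0)=1
t=1: g(1,-1)=1 g(1,1)=1
t=2: g(2,-2)=1 g(2,0)=2 g(2,2)=1
t=3: g(3,-3)=1 g(3,-1)=3 g(3,1)=3
t=4: g(4,-4)=1 g(4,-2)=4 g(4,0)=6 g(4,2)=3
t=5: g(5,-5)=1 g(5,-3)=5 g(5,-1)=10 g(5,1)=9
t=6: g(6,-6)=1 g(6,-4)=6 g(6,-2)=15 g(6,0)=19 g(6,2)=9
t=7: g(7,-7)=1 g(7,-5)=7 g(7,-3)=21 g(7,-1)=34 g(7,1)=28
t=8: g(8,-8)=1 g(8,-6)=8 g(8,-4)=28 g(8,-2)=55 g(8,0)=62 g(8,2)=28
t=9: g(9,-9)=1 g(9,-7)=9 g(9,-5)=36 g(9,-3)=83 g(9,-1)=117 g(9,1)=90
t=10: g(10,-10)=1 g(10,-8)=10 g(10,-6)=45 g(10,-4)=119 g(10,-2)=200 g(10,0)=207 g(10,2)=90
t=11: g(11,-11)=1 g(11,-9)=11 g(11,-7)=55 g(11,-5)=164 g(11,-3)=319 g(11,-1)=407 g(11,1)=297
t=12: g(12,-12)=1 g(12,-10)=12 g(12,-8)=66 g(12,-6)=219 g(12,-4)=483 g(12,-2)=726 g(12,0)=704 g(12,2)=297
t=13: g(13,-13)=1 g(13,-11)=13 g(13,-9)=78 g(13,-7)=285 g(13,-5)=702 g(13,-3)=1209 g(13,-1)=1430 g(13,1)=1001
t=14: g(14,-14)=1 g(14,-12)=14 g(14,-10)=91 g(14,-8)=363 g(14,-6)=987 g(14,-4)=1911 g(14,-2)=2639 g(14,0)=2431 g(14,2)=1001
t=15: g(15,-15)=1 g(15,-13)=15 g(15,-11)=105 g(15,-9)=454 g(15,-7)=1350 g(15,-5)=2898 g(15,-3)=4550 g(15,-1)=5070 g(15,1)=3432
t=16: g(16,-16)=1 g(16,-14)=16 g(16,-12)=120 g(16,-10)=559 g(16,-8)=1804 g(16,-6)=4248 g(16,-4)=7448 g(16,-2)=9620 g(16,0)=8502 g(16,2)=3432
t=17: g(17,-17)=1 g(17,-15)=17 g(17,-13)=136 g(17,-11)=679 g(17,-9)=2363 g(17,-7)=6052 g(17,-5)=11696 g(17,-3)=17068 g(17,-1)=18122 g(17,1)=11934
t=18: g(18,-18)=1 g(18,-16)=18 g(18,-14)=153 g(18,-12)=815 g(18,-10)=3042 g(18,-8)=8415 g(18,-6)=17748 g(18,-4)=28764 g(18,-2)=35190 g(18,0)=30056 g(18,2)=11934
t=19: g(19,-19)=1 g(19,-17)=19 g(19,-15)=171 g(19,-13)=968 g(19,-11)=3857 g(19,-9)=11457 g(19,-7)=26163 g(19,-5)=46512 g(19,-3)=63954 g(19,-1)=65246 g(19,1)=41990
Paths never hitting 3: Σ_s g(19,s) = 260338
Paths hitting 3: 2^19 - 260338 = 263950
P = 263950/524288 = 131975/262144

Answer: 131975/262144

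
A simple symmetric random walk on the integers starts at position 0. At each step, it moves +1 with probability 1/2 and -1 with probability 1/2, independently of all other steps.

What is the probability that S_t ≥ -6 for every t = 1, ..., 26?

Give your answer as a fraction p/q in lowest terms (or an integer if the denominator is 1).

Let f(t,s) = #length-t paths at position s with S_1..S_t all ≥ -6.
f(t,s) = f(t-1,s-1) + f(t-1,s+1) for s ≥ -6; f(t,s) = 0 for s < -6.
t=0: f(0,0)=1
t=1: f(1,-1)=1 f(1,1)=1
t=2: f(2,-2)=1 f(2,0)=2 f(2,2)=1
t=3: f(3,-3)=1 f(3,-1)=3 f(3,1)=3 f(3,3)=1
t=4: f(4,-4)=1 f(4,-2)=4 f(4,0)=6 f(4,2)=4 f(4,4)=1
t=5: f(5,-5)=1 f(5,-3)=5 f(5,-1)=10 f(5,1)=10 f(5,3)=5 f(5,5)=1
t=6: f(6,-6)=1 f(6,-4)=6 f(6,-2)=15 f(6,0)=20 f(6,2)=15 f(6,4)=6 f(6,6)=1
t=7: f(7,-5)=7 f(7,-3)=21 f(7,-1)=35 f(7,1)=35 f(7,3)=21 f(7,5)=7 f(7,7)=1
t=8: f(8,-6)=7 f(8,-4)=28 f(8,-2)=56 f(8,0)=70 f(8,2)=56 f(8,4)=28 f(8,6)=8 f(8,8)=1
t=9: f(9,-5)=35 f(9,-3)=84 f(9,-1)=126 f(9,1)=126 f(9,3)=84 f(9,5)=36 f(9,7)=9 f(9,9)=1
t=10: f(10,-6)=35 f(10,-4)=119 f(10,-2)=210 f(10,0)=252 f(10,2)=210 f(10,4)=120 f(10,6)=45 f(10,8)=10 f(10,10)=1
t=11: f(11,-5)=154 f(11,-3)=329 f(11,-1)=462 f(11,1)=462 f(11,3)=330 f(11,5)=165 f(11,7)=55 f(11,9)=11 f(11,11)=1
t=12: f(12,-6)=154 f(12,-4)=483 f(12,-2)=791 f(12,0)=924 f(12,2)=792 f(12,4)=495 f(12,6)=220 f(12,8)=66 f(12,10)=12 f(12,12)=1
t=13: f(13,-5)=637 f(13,-3)=1274 f(13,-1)=1715 f(13,1)=1716 f(13,3)=1287 f(13,5)=715 f(13,7)=286 f(13,9)=78 f(13,11)=13 f(13,13)=1
t=14: f(14,-6)=637 f(14,-4)=1911 f(14,-2)=2989 f(14,0)=3431 f(14,2)=3003 f(14,4)=2002 f(14,6)=1001 f(14,8)=364 f(14,10)=91 f(14,12)=14 f(14,14)=1
t=15: f(15,-5)=2548 f(15,-3)=4900 f(15,-1)=6420 f(15,1)=6434 f(15,3)=5005 f(15,5)=3003 f(15,7)=1365 f(15,9)=455 f(15,11)=105 f(15,13)=15 f(15,15)=1
t=16: f(16,-6)=2548 f(16,-4)=7448 f(16,-2)=11320 f(16,0)=12854 f(16,2)=11439 f(16,4)=8008 f(16,6)=4368 f(16,8)=1820 f(16,10)=560 f(16,12)=120 f(16,14)=16 f(16,16)=1
t=17: f(17,-5)=9996 f(17,-3)=18768 f(17,-1)=24174 f(17,1)=24293 f(17,3)=19447 f(17,5)=12376 f(17,7)=6188 f(17,9)=2380 f(17,11)=680 f(17,13)=136 f(17,15)=17 f(17,17)=1
t=18: f(18,-6)=9996 f(18,-4)=28764 f(18,-2)=42942 f(18,0)=48467 f(18,2)=43740 f(18,4)=31823 f(18,6)=18564 f(18,8)=8568 f(18,10)=3060 f(18,12)=816 f(18,14)=153 f(18,16)=18 f(18,18)=1
t=19: f(19,-5)=38760 f(19,-3)=71706 f(19,-1)=91409 f(19,1)=92207 f(19,3)=75563 f(19,5)=50387 f(19,7)=27132 f(19,9)=11628 f(19,11)=3876 f(19,13)=969 f(19,15)=171 f(19,17)=19 f(19,19)=1
t=20: f(20,-6)=38760 f(20,-4)=110466 f(20,-2)=163115 f(20,0)=183616 f(20,2)=167770 f(20,4)=125950 f(20,6)=77519 f(20,8)=38760 f(20,10)=15504 f(20,12)=4845 f(20,14)=1140 f(20,16)=190 f(20,18)=20 f(20,20)=1
t=21: f(21,-5)=149226 f(21,-3)=273581 f(21,-1)=346731 f(21,1)=351386 f(21,3)=293720 f(21,5)=203469 f(21,7)=116279 f(21,9)=54264 f(21,11)=20349 f(21,13)=5985 f(21,15)=1330 f(21,17)=210 f(21,19)=21 f(21,21)=1
t=22: f(22,-6)=149226 f(22,-4)=422807 f(22,-2)=620312 f(22,0)=698117 f(22,2)=645106 f(22,4)=497189 f(22,6)=319748 f(22,8)=170543 f(22,10)=74613 f(22,12)=26334 f(22,14)=7315 f(22,16)=1540 f(22,18)=231 f(22,20)=22 f(22,22)=1
t=23: f(23,-5)=572033 f(23,-3)=1043119 f(23,-1)=1318429 f(23,1)=1343223 f(23,3)=1142295 f(23,5)=816937 f(23,7)=490291 f(23,9)=245156 f(23,11)=100947 f(23,13)=33649 f(23,15)=8855 f(23,17)=1771 f(23,19)=253 f(23,21)=23 f(23,23)=1
t=24: f(24,-6)=572033 f(24,-4)=1615152 f(24,-2)=2361548 f(24,0)=2661652 f(24,2)=2485518 f(24,4)=1959232 f(24,6)=1307228 f(24,8)=735447 f(24,10)=346103 f(24,12)=134596 f(24,14)=42504 f(24,16)=10626 f(24,18)=2024 f(24,20)=276 f(24,22)=24 f(24,24)=1
t=25: f(25,-5)=2187185 f(25,-3)=3976700 f(25,-1)=5023200 f(25,1)=5147170 f(25,3)=4444750 f(25,5)=3266460 f(25,7)=2042675 f(25,9)=1081550 f(25,11)=480699 f(25,13)=177100 f(25,15)=53130 f(25,17)=12650 f(25,19)=2300 f(25,21)=300 f(25,23)=25 f(25,25)=1
t=26: f(26,-6)=2187185 f(26,-4)=6163885 f(26,-2)=8999900 f(26,0)=10170370 f(26,2)=9591920 f(26,4)=7711210 f(26,6)=5309135 f(26,8)=3124225 f(26,10)=1562249 f(26,12)=657799 f(26,14)=230230 f(26,16)=65780 f(26,18)=14950 f(26,20)=2600 f(26,22)=325 f(26,24)=26 f(26,26)=1
Σ_s f(26,s) = 55791790
P = 55791790/67108864 = 27895895/33554432

Answer: 27895895/33554432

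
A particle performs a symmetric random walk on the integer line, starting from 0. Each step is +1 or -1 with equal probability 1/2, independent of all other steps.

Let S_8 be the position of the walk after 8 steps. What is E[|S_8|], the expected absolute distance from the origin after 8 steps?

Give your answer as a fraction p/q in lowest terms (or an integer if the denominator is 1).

Answer: 35/16

Derivation:
S_8 takes values m ≡ 0 (mod 2) with |m| ≤ 8; P(S_8=m) = C(8,(8+m)/2)/2^8.
Total paths: 2^8 = 256
Distribution: P(S=-8)=1/256, P(S=-6)=8/256, P(S=-4)=28/256, P(S=-2)=56/256, P(S=0)=70/256, P(S=2)=56/256, P(S=4)=28/256, P(S=6)=8/256, P(S=8)=1/256
E[|S_8|] = Σ_m |m|·P(S_8=m) = 560/256 = 35/16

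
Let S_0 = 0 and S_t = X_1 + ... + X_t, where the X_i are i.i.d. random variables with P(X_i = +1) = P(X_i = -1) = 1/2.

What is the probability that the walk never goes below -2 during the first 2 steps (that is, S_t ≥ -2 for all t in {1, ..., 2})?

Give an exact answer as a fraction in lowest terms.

Let f(t,s) = #length-t paths at position s with S_1..S_t all ≥ -2.
f(t,s) = f(t-1,s-1) + f(t-1,s+1) for s ≥ -2; f(t,s) = 0 for s < -2.
t=0: f(0,0)=1
t=1: f(1,-1)=1 f(1,1)=1
t=2: f(2,-2)=1 f(2,0)=2 f(2,2)=1
Σ_s f(2,s) = 4
P = 4/4 = 1

Answer: 1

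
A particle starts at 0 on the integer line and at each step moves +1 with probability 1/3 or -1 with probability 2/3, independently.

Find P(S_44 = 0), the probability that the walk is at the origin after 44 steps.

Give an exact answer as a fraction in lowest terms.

Answer: 2941743566642216960/328256967394537077627

Derivation:
To be at 0 after 44 steps: need exactly 22 steps of +1 and 22 of -1.
Number of such sequences: C(44,22) = 2104098963720
Each has probability (1/3)^22 · (2/3)^22 = 4194304/984770902183611232881
P = 2104098963720 · 4194304/984770902183611232881 = 2941743566642216960/328256967394537077627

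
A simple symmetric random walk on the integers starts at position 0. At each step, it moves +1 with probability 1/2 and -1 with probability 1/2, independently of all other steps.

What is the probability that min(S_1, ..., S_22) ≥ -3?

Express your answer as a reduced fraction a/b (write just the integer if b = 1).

Let f(t,s) = #length-t paths at position s with S_1..S_t all ≥ -3.
f(t,s) = f(t-1,s-1) + f(t-1,s+1) for s ≥ -3; f(t,s) = 0 for s < -3.
t=0: f(0,0)=1
t=1: f(1,-1)=1 f(1,1)=1
t=2: f(2,-2)=1 f(2,0)=2 f(2,2)=1
t=3: f(3,-3)=1 f(3,-1)=3 f(3,1)=3 f(3,3)=1
t=4: f(4,-2)=4 f(4,0)=6 f(4,2)=4 f(4,4)=1
t=5: f(5,-3)=4 f(5,-1)=10 f(5,1)=10 f(5,3)=5 f(5,5)=1
t=6: f(6,-2)=14 f(6,0)=20 f(6,2)=15 f(6,4)=6 f(6,6)=1
t=7: f(7,-3)=14 f(7,-1)=34 f(7,1)=35 f(7,3)=21 f(7,5)=7 f(7,7)=1
t=8: f(8,-2)=48 f(8,0)=69 f(8,2)=56 f(8,4)=28 f(8,6)=8 f(8,8)=1
t=9: f(9,-3)=48 f(9,-1)=117 f(9,1)=125 f(9,3)=84 f(9,5)=36 f(9,7)=9 f(9,9)=1
t=10: f(10,-2)=165 f(10,0)=242 f(10,2)=209 f(10,4)=120 f(10,6)=45 f(10,8)=10 f(10,10)=1
t=11: f(11,-3)=165 f(11,-1)=407 f(11,1)=451 f(11,3)=329 f(11,5)=165 f(11,7)=55 f(11,9)=11 f(11,11)=1
t=12: f(12,-2)=572 f(12,0)=858 f(12,2)=780 f(12,4)=494 f(12,6)=220 f(12,8)=66 f(12,10)=12 f(12,12)=1
t=13: f(13,-3)=572 f(13,-1)=1430 f(13,1)=1638 f(13,3)=1274 f(13,5)=714 f(13,7)=286 f(13,9)=78 f(13,11)=13 f(13,13)=1
t=14: f(14,-2)=2002 f(14,0)=3068 f(14,2)=2912 f(14,4)=1988 f(14,6)=1000 f(14,8)=364 f(14,10)=91 f(14,12)=14 f(14,14)=1
t=15: f(15,-3)=2002 f(15,-1)=5070 f(15,1)=5980 f(15,3)=4900 f(15,5)=2988 f(15,7)=1364 f(15,9)=455 f(15,11)=105 f(15,13)=15 f(15,15)=1
t=16: f(16,-2)=7072 f(16,0)=11050 f(16,2)=10880 f(16,4)=7888 f(16,6)=4352 f(16,8)=1819 f(16,10)=560 f(16,12)=120 f(16,14)=16 f(16,16)=1
t=17: f(17,-3)=7072 f(17,-1)=18122 f(17,1)=21930 f(17,3)=18768 f(17,5)=12240 f(17,7)=6171 f(17,9)=2379 f(17,11)=680 f(17,13)=136 f(17,15)=17 f(17,17)=1
t=18: f(18,-2)=25194 f(18,0)=40052 f(18,2)=40698 f(18,4)=31008 f(18,6)=18411 f(18,8)=8550 f(18,10)=3059 f(18,12)=816 f(18,14)=153 f(18,16)=18 f(18,18)=1
t=19: f(19,-3)=25194 f(19,-1)=65246 f(19,1)=80750 f(19,3)=71706 f(19,5)=49419 f(19,7)=26961 f(19,9)=11609 f(19,11)=3875 f(19,13)=969 f(19,15)=171 f(19,17)=19 f(19,19)=1
t=20: f(20,-2)=90440 f(20,0)=145996 f(20,2)=152456 f(20,4)=121125 f(20,6)=76380 f(20,8)=38570 f(20,10)=15484 f(20,12)=4844 f(20,14)=1140 f(20,16)=190 f(20,18)=20 f(20,20)=1
t=21: f(21,-3)=90440 f(21,-1)=236436 f(21,1)=298452 f(21,3)=273581 f(21,5)=197505 f(21,7)=114950 f(21,9)=54054 f(21,11)=20328 f(21,13)=5984 f(21,15)=1330 f(21,17)=210 f(21,19)=21 f(21,21)=1
t=22: f(22,-2)=326876 f(22,0)=534888 f(22,2)=572033 f(22,4)=471086 f(22,6)=312455 f(22,8)=169004 f(22,10)=74382 f(22,12)=26312 f(22,14)=7314 f(22,16)=1540 f(22,18)=231 f(22,20)=22 f(22,22)=1
Σ_s f(22,s) = 2496144
P = 2496144/4194304 = 156009/262144

Answer: 156009/262144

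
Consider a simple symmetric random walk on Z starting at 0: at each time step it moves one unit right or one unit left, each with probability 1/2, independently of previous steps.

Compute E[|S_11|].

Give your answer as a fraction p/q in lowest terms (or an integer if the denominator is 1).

Answer: 693/256

Derivation:
S_11 takes values m ≡ 1 (mod 2) with |m| ≤ 11; P(S_11=m) = C(11,(11+m)/2)/2^11.
Total paths: 2^11 = 2048
Distribution: P(S=-11)=1/2048, P(S=-9)=11/2048, P(S=-7)=55/2048, P(S=-5)=165/2048, P(S=-3)=330/2048, P(S=-1)=462/2048, P(S=1)=462/2048, P(S=3)=330/2048, P(S=5)=165/2048, P(S=7)=55/2048, P(S=9)=11/2048, P(S=11)=1/2048
E[|S_11|] = Σ_m |m|·P(S_11=m) = 5544/2048 = 693/256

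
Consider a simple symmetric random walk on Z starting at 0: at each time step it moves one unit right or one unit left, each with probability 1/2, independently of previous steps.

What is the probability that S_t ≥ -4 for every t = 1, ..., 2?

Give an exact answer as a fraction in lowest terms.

Answer: 1

Derivation:
Let f(t,s) = #length-t paths at position s with S_1..S_t all ≥ -4.
f(t,s) = f(t-1,s-1) + f(t-1,s+1) for s ≥ -4; f(t,s) = 0 for s < -4.
t=0: f(0,0)=1
t=1: f(1,-1)=1 f(1,1)=1
t=2: f(2,-2)=1 f(2,0)=2 f(2,2)=1
Σ_s f(2,s) = 4
P = 4/4 = 1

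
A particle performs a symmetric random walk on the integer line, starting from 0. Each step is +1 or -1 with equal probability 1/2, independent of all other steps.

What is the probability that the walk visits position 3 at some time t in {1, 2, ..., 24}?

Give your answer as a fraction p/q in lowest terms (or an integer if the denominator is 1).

Count via complement. Let g(t,s) = #length-t paths at position s with S_1..S_t all ≠ 3.
g(t,s) = g(t-1,s-1) + g(t-1,s+1) for s ≠ 3; g(t,3) = 0.
t=0: g(0,0)=1
t=1: g(1,-1)=1 g(1,1)=1
t=2: g(2,-2)=1 g(2,0)=2 g(2,2)=1
t=3: g(3,-3)=1 g(3,-1)=3 g(3,1)=3
t=4: g(4,-4)=1 g(4,-2)=4 g(4,0)=6 g(4,2)=3
t=5: g(5,-5)=1 g(5,-3)=5 g(5,-1)=10 g(5,1)=9
t=6: g(6,-6)=1 g(6,-4)=6 g(6,-2)=15 g(6,0)=19 g(6,2)=9
t=7: g(7,-7)=1 g(7,-5)=7 g(7,-3)=21 g(7,-1)=34 g(7,1)=28
t=8: g(8,-8)=1 g(8,-6)=8 g(8,-4)=28 g(8,-2)=55 g(8,0)=62 g(8,2)=28
t=9: g(9,-9)=1 g(9,-7)=9 g(9,-5)=36 g(9,-3)=83 g(9,-1)=117 g(9,1)=90
t=10: g(10,-10)=1 g(10,-8)=10 g(10,-6)=45 g(10,-4)=119 g(10,-2)=200 g(10,0)=207 g(10,2)=90
t=11: g(11,-11)=1 g(11,-9)=11 g(11,-7)=55 g(11,-5)=164 g(11,-3)=319 g(11,-1)=407 g(11,1)=297
t=12: g(12,-12)=1 g(12,-10)=12 g(12,-8)=66 g(12,-6)=219 g(12,-4)=483 g(12,-2)=726 g(12,0)=704 g(12,2)=297
t=13: g(13,-13)=1 g(13,-11)=13 g(13,-9)=78 g(13,-7)=285 g(13,-5)=702 g(13,-3)=1209 g(13,-1)=1430 g(13,1)=1001
t=14: g(14,-14)=1 g(14,-12)=14 g(14,-10)=91 g(14,-8)=363 g(14,-6)=987 g(14,-4)=1911 g(14,-2)=2639 g(14,0)=2431 g(14,2)=1001
t=15: g(15,-15)=1 g(15,-13)=15 g(15,-11)=105 g(15,-9)=454 g(15,-7)=1350 g(15,-5)=2898 g(15,-3)=4550 g(15,-1)=5070 g(15,1)=3432
t=16: g(16,-16)=1 g(16,-14)=16 g(16,-12)=120 g(16,-10)=559 g(16,-8)=1804 g(16,-6)=4248 g(16,-4)=7448 g(16,-2)=9620 g(16,0)=8502 g(16,2)=3432
t=17: g(17,-17)=1 g(17,-15)=17 g(17,-13)=136 g(17,-11)=679 g(17,-9)=2363 g(17,-7)=6052 g(17,-5)=11696 g(17,-3)=17068 g(17,-1)=18122 g(17,1)=11934
t=18: g(18,-18)=1 g(18,-16)=18 g(18,-14)=153 g(18,-12)=815 g(18,-10)=3042 g(18,-8)=8415 g(18,-6)=17748 g(18,-4)=28764 g(18,-2)=35190 g(18,0)=30056 g(18,2)=11934
t=19: g(19,-19)=1 g(19,-17)=19 g(19,-15)=171 g(19,-13)=968 g(19,-11)=3857 g(19,-9)=11457 g(19,-7)=26163 g(19,-5)=46512 g(19,-3)=63954 g(19,-1)=65246 g(19,1)=41990
t=20: g(20,-20)=1 g(20,-18)=20 g(20,-16)=190 g(20,-14)=1139 g(20,-12)=4825 g(20,-10)=15314 g(20,-8)=37620 g(20,-6)=72675 g(20,-4)=110466 g(20,-2)=129200 g(20,0)=107236 g(20,2)=41990
t=21: g(21,-21)=1 g(21,-19)=21 g(21,-17)=210 g(21,-15)=1329 g(21,-13)=5964 g(21,-11)=20139 g(21,-9)=52934 g(21,-7)=110295 g(21,-5)=183141 g(21,-3)=239666 g(21,-1)=236436 g(21,1)=149226
t=22: g(22,-22)=1 g(22,-20)=22 g(22,-18)=231 g(22,-16)=1539 g(22,-14)=7293 g(22,-12)=26103 g(22,-10)=73073 g(22,-8)=163229 g(22,-6)=293436 g(22,-4)=422807 g(22,-2)=476102 g(22,0)=385662 g(22,2)=149226
t=23: g(23,-23)=1 g(23,-21)=23 g(23,-19)=253 g(23,-17)=1770 g(23,-15)=8832 g(23,-13)=33396 g(23,-11)=99176 g(23,-9)=236302 g(23,-7)=456665 g(23,-5)=716243 g(23,-3)=898909 g(23,-1)=861764 g(23,1)=534888
t=24: g(24,-24)=1 g(24,-22)=24 g(24,-20)=276 g(24,-18)=2023 g(24,-16)=10602 g(24,-14)=42228 g(24,-12)=132572 g(24,-10)=335478 g(24,-8)=692967 g(24,-6)=1172908 g(24,-4)=1615152 g(24,-2)=1760673 g(24,0)=1396652 g(24,2)=534888
Paths never hitting 3: Σ_s g(24,s) = 7696444
Paths hitting 3: 2^24 - 7696444 = 9080772
P = 9080772/16777216 = 2270193/4194304

Answer: 2270193/4194304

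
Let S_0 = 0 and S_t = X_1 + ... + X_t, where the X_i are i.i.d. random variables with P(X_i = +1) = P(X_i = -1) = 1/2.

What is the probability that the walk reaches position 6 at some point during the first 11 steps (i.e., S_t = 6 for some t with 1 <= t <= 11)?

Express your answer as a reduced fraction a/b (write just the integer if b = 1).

Count via complement. Let g(t,s) = #length-t paths at position s with S_1..S_t all ≠ 6.
g(t,s) = g(t-1,s-1) + g(t-1,s+1) for s ≠ 6; g(t,6) = 0.
t=0: g(0,0)=1
t=1: g(1,-1)=1 g(1,1)=1
t=2: g(2,-2)=1 g(2,0)=2 g(2,2)=1
t=3: g(3,-3)=1 g(3,-1)=3 g(3,1)=3 g(3,3)=1
t=4: g(4,-4)=1 g(4,-2)=4 g(4,0)=6 g(4,2)=4 g(4,4)=1
t=5: g(5,-5)=1 g(5,-3)=5 g(5,-1)=10 g(5,1)=10 g(5,3)=5 g(5,5)=1
t=6: g(6,-6)=1 g(6,-4)=6 g(6,-2)=15 g(6,0)=20 g(6,2)=15 g(6,4)=6
t=7: g(7,-7)=1 g(7,-5)=7 g(7,-3)=21 g(7,-1)=35 g(7,1)=35 g(7,3)=21 g(7,5)=6
t=8: g(8,-8)=1 g(8,-6)=8 g(8,-4)=28 g(8,-2)=56 g(8,0)=70 g(8,2)=56 g(8,4)=27
t=9: g(9,-9)=1 g(9,-7)=9 g(9,-5)=36 g(9,-3)=84 g(9,-1)=126 g(9,1)=126 g(9,3)=83 g(9,5)=27
t=10: g(10,-10)=1 g(10,-8)=10 g(10,-6)=45 g(10,-4)=120 g(10,-2)=210 g(10,0)=252 g(10,2)=209 g(10,4)=110
t=11: g(11,-11)=1 g(11,-9)=11 g(11,-7)=55 g(11,-5)=165 g(11,-3)=330 g(11,-1)=462 g(11,1)=461 g(11,3)=319 g(11,5)=110
Paths never hitting 6: Σ_s g(11,s) = 1914
Paths hitting 6: 2^11 - 1914 = 134
P = 134/2048 = 67/1024

Answer: 67/1024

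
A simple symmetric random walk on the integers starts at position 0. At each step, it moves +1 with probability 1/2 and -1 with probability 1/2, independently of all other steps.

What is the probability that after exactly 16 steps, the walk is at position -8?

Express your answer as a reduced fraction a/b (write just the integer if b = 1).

Answer: 455/16384

Derivation:
To reach position -8 after 16 steps: need 4 steps of +1 and 12 of -1.
Favorable paths: C(16,4) = 1820
Total paths: 2^16 = 65536
P = 1820/65536 = 455/16384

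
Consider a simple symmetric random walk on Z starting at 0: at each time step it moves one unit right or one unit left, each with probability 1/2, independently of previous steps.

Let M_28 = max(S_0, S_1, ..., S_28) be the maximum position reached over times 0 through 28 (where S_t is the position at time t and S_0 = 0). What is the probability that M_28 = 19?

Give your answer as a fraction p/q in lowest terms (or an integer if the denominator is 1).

Let M_28 = max(S_0,...,S_28). Use the reflection principle: for j ≥ 1, #{paths with M_28 ≥ j} = #{S_28 ≥ j} + #{S_28 ≥ j+1}.
By reflection, #{M_28 ≥ 19} = #{S_28 ≥ 19} + #{S_28 ≥ 20} = 24158 + 24158 = 48316.
#{M_28 ≥ 20} = #{S_28 ≥ 20} + #{S_28 ≥ 21} = 24158 + 3683 = 27841.
#{M_28 = 19} = 48316 - 27841 = 20475.
P(M_28 = 19) = 20475/268435456 = 20475/268435456

Answer: 20475/268435456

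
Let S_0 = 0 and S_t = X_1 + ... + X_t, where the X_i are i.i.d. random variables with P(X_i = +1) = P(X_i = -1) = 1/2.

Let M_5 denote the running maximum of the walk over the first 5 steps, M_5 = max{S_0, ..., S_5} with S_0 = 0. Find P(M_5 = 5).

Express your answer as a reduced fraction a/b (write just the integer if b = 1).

Answer: 1/32

Derivation:
Let M_5 = max(S_0,...,S_5). Use the reflection principle: for j ≥ 1, #{paths with M_5 ≥ j} = #{S_5 ≥ j} + #{S_5 ≥ j+1}.
By reflection, #{M_5 ≥ 5} = #{S_5 ≥ 5} + #{S_5 ≥ 6} = 1 + 0 = 1.
#{M_5 ≥ 6} = #{S_5 ≥ 6} + #{S_5 ≥ 7} = 0 + 0 = 0.
#{M_5 = 5} = 1 - 0 = 1.
P(M_5 = 5) = 1/32 = 1/32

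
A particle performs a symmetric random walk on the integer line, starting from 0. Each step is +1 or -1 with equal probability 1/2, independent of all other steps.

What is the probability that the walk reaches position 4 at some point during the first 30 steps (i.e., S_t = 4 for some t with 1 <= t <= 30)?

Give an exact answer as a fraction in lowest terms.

Count via complement. Let g(t,s) = #length-t paths at position s with S_1..S_t all ≠ 4.
g(t,s) = g(t-1,s-1) + g(t-1,s+1) for s ≠ 4; g(t,4) = 0.
t=0: g(0,0)=1
t=1: g(1,-1)=1 g(1,1)=1
t=2: g(2,-2)=1 g(2,0)=2 g(2,2)=1
t=3: g(3,-3)=1 g(3,-1)=3 g(3,1)=3 g(3,3)=1
t=4: g(4,-4)=1 g(4,-2)=4 g(4,0)=6 g(4,2)=4
t=5: g(5,-5)=1 g(5,-3)=5 g(5,-1)=10 g(5,1)=10 g(5,3)=4
t=6: g(6,-6)=1 g(6,-4)=6 g(6,-2)=15 g(6,0)=20 g(6,2)=14
t=7: g(7,-7)=1 g(7,-5)=7 g(7,-3)=21 g(7,-1)=35 g(7,1)=34 g(7,3)=14
t=8: g(8,-8)=1 g(8,-6)=8 g(8,-4)=28 g(8,-2)=56 g(8,0)=69 g(8,2)=48
t=9: g(9,-9)=1 g(9,-7)=9 g(9,-5)=36 g(9,-3)=84 g(9,-1)=125 g(9,1)=117 g(9,3)=48
t=10: g(10,-10)=1 g(10,-8)=10 g(10,-6)=45 g(10,-4)=120 g(10,-2)=209 g(10,0)=242 g(10,2)=165
t=11: g(11,-11)=1 g(11,-9)=11 g(11,-7)=55 g(11,-5)=165 g(11,-3)=329 g(11,-1)=451 g(11,1)=407 g(11,3)=165
t=12: g(12,-12)=1 g(12,-10)=12 g(12,-8)=66 g(12,-6)=220 g(12,-4)=494 g(12,-2)=780 g(12,0)=858 g(12,2)=572
t=13: g(13,-13)=1 g(13,-11)=13 g(13,-9)=78 g(13,-7)=286 g(13,-5)=714 g(13,-3)=1274 g(13,-1)=1638 g(13,1)=1430 g(13,3)=572
t=14: g(14,-14)=1 g(14,-12)=14 g(14,-10)=91 g(14,-8)=364 g(14,-6)=1000 g(14,-4)=1988 g(14,-2)=2912 g(14,0)=3068 g(14,2)=2002
t=15: g(15,-15)=1 g(15,-13)=15 g(15,-11)=105 g(15,-9)=455 g(15,-7)=1364 g(15,-5)=2988 g(15,-3)=4900 g(15,-1)=5980 g(15,1)=5070 g(15,3)=2002
t=16: g(16,-16)=1 g(16,-14)=16 g(16,-12)=120 g(16,-10)=560 g(16,-8)=1819 g(16,-6)=4352 g(16,-4)=7888 g(16,-2)=10880 g(16,0)=11050 g(16,2)=7072
t=17: g(17,-17)=1 g(17,-15)=17 g(17,-13)=136 g(17,-11)=680 g(17,-9)=2379 g(17,-7)=6171 g(17,-5)=12240 g(17,-3)=18768 g(17,-1)=21930 g(17,1)=18122 g(17,3)=7072
t=18: g(18,-18)=1 g(18,-16)=18 g(18,-14)=153 g(18,-12)=816 g(18,-10)=3059 g(18,-8)=8550 g(18,-6)=18411 g(18,-4)=31008 g(18,-2)=40698 g(18,0)=40052 g(18,2)=25194
t=19: g(19,-19)=1 g(19,-17)=19 g(19,-15)=171 g(19,-13)=969 g(19,-11)=3875 g(19,-9)=11609 g(19,-7)=26961 g(19,-5)=49419 g(19,-3)=71706 g(19,-1)=80750 g(19,1)=65246 g(19,3)=25194
t=20: g(20,-20)=1 g(20,-18)=20 g(20,-16)=190 g(20,-14)=1140 g(20,-12)=4844 g(20,-10)=15484 g(20,-8)=38570 g(20,-6)=76380 g(20,-4)=121125 g(20,-2)=152456 g(20,0)=145996 g(20,2)=90440
t=21: g(21,-21)=1 g(21,-19)=21 g(21,-17)=210 g(21,-15)=1330 g(21,-13)=5984 g(21,-11)=20328 g(21,-9)=54054 g(21,-7)=114950 g(21,-5)=197505 g(21,-3)=273581 g(21,-1)=298452 g(21,1)=236436 g(21,3)=90440
t=22: g(22,-22)=1 g(22,-20)=22 g(22,-18)=231 g(22,-16)=1540 g(22,-14)=7314 g(22,-12)=26312 g(22,-10)=74382 g(22,-8)=169004 g(22,-6)=312455 g(22,-4)=471086 g(22,-2)=572033 g(22,0)=534888 g(22,2)=326876
t=23: g(23,-23)=1 g(23,-21)=23 g(23,-19)=253 g(23,-17)=1771 g(23,-15)=8854 g(23,-13)=33626 g(23,-11)=100694 g(23,-9)=243386 g(23,-7)=481459 g(23,-5)=783541 g(23,-3)=1043119 g(23,-1)=1106921 g(23,1)=861764 g(23,3)=326876
t=24: g(24,-24)=1 g(24,-22)=24 g(24,-20)=276 g(24,-18)=2024 g(24,-16)=10625 g(24,-14)=42480 g(24,-12)=134320 g(24,-10)=344080 g(24,-8)=724845 g(24,-6)=1265000 g(24,-4)=1826660 g(24,-2)=2150040 g(24,0)=1968685 g(24,2)=1188640
t=25: g(25,-25)=1 g(25,-23)=25 g(25,-21)=300 g(25,-19)=2300 g(25,-17)=12649 g(25,-15)=53105 g(25,-13)=176800 g(25,-11)=478400 g(25,-9)=1068925 g(25,-7)=1989845 g(25,-5)=3091660 g(25,-3)=3976700 g(25,-1)=4118725 g(25,1)=3157325 g(25,3)=1188640
t=26: g(26,-26)=1 g(26,-24)=26 g(26,-22)=325 g(26,-20)=2600 g(26,-18)=14949 g(26,-16)=65754 g(26,-14)=229905 g(26,-12)=655200 g(26,-10)=1547325 g(26,-8)=3058770 g(26,-6)=5081505 g(26,-4)=7068360 g(26,-2)=8095425 g(26,0)=7276050 g(26,2)=4345965
t=27: g(27,-27)=1 g(27,-25)=27 g(27,-23)=351 g(27,-21)=2925 g(27,-19)=17549 g(27,-17)=80703 g(27,-15)=295659 g(27,-13)=885105 g(27,-11)=2202525 g(27,-9)=4606095 g(27,-7)=8140275 g(27,-5)=12149865 g(27,-3)=15163785 g(27,-1)=15371475 g(27,1)=11622015 g(27,3)=4345965
t=28: g(28,-28)=1 g(28,-26)=28 g(28,-24)=378 g(28,-22)=3276 g(28,-20)=20474 g(28,-18)=98252 g(28,-16)=376362 g(28,-14)=1180764 g(28,-12)=3087630 g(28,-10)=6808620 g(28,-8)=12746370 g(28,-6)=20290140 g(28,-4)=27313650 g(28,-2)=30535260 g(28,0)=26993490 g(28,2)=15967980
t=29: g(29,-29)=1 g(29,-27)=29 g(29,-25)=406 g(29,-23)=3654 g(29,-21)=23750 g(29,-19)=118726 g(29,-17)=474614 g(29,-15)=1557126 g(29,-13)=4268394 g(29,-11)=9896250 g(29,-9)=19554990 g(29,-7)=33036510 g(29,-5)=47603790 g(29,-3)=57848910 g(29,-1)=57528750 g(29,1)=42961470 g(29,3)=15967980
t=30: g(30,-30)=1 g(30,-28)=30 g(30,-26)=435 g(30,-24)=4060 g(30,-22)=27404 g(30,-20)=142476 g(30,-18)=593340 g(30,-16)=2031740 g(30,-14)=5825520 g(30,-12)=14164644 g(30,-10)=29451240 g(30,-8)=52591500 g(30,-6)=80640300 g(30,-4)=105452700 g(30,-2)=115377660 g(30,0)=100490220 g(30,2)=58929450
Paths never hitting 4: Σ_s g(30,s) = 565722720
Paths hitting 4: 2^30 - 565722720 = 508019104
P = 508019104/1073741824 = 15875597/33554432

Answer: 15875597/33554432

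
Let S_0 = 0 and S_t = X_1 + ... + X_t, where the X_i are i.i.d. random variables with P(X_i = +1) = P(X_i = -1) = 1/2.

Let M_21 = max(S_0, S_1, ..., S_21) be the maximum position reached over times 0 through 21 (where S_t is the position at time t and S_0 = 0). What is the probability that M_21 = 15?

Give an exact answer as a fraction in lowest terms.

Let M_21 = max(S_0,...,S_21). Use the reflection principle: for j ≥ 1, #{paths with M_21 ≥ j} = #{S_21 ≥ j} + #{S_21 ≥ j+1}.
By reflection, #{M_21 ≥ 15} = #{S_21 ≥ 15} + #{S_21 ≥ 16} = 1562 + 232 = 1794.
#{M_21 ≥ 16} = #{S_21 ≥ 16} + #{S_21 ≥ 17} = 232 + 232 = 464.
#{M_21 = 15} = 1794 - 464 = 1330.
P(M_21 = 15) = 1330/2097152 = 665/1048576

Answer: 665/1048576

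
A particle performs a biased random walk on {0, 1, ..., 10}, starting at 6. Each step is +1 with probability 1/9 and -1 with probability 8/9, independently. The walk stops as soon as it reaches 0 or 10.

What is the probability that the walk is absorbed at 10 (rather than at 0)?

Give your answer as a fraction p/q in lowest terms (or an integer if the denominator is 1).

Biased walk: p = 1/9, q = 8/9, r = q/p = 8
Gambler's ruin: P(hit 10 before 0 | start at 6) = (1 - r^a)/(1 - r^N)
r^6 = 262144; r^10 = 1073741824
P = (1 - 262144) / (1 - 1073741824) = -262143 / -1073741823 = 4161/17043521

Answer: 4161/17043521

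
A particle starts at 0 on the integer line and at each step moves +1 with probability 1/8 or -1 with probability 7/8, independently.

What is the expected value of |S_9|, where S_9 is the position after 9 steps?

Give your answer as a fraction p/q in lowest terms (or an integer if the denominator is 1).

Answer: 56672883/8388608

Derivation:
S_9 takes values m ≡ 1 (mod 2) with |m| ≤ 9; P(S_9=m) = C(9,(9+m)/2) · (1/8)^((9+m)/2) · (7/8)^((9-m)/2).
Distribution: P(S=-9)=40353607/134217728, P(S=-7)=51883209/134217728, P(S=-5)=7411887/33554432, P(S=-3)=2470629/33554432, P(S=-1)=1058841/67108864, P(S=1)=151263/67108864, P(S=3)=7203/33554432, P(S=5)=441/33554432, P(S=7)=63/134217728, P(S=9)=1/134217728
E[|S_9|] = Σ_m |m|·P(S_9=m) = 56672883/8388608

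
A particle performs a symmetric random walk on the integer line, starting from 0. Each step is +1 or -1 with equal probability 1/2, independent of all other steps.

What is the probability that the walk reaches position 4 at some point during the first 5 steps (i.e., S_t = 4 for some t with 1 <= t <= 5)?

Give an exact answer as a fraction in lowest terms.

Answer: 1/16

Derivation:
Count via complement. Let g(t,s) = #length-t paths at position s with S_1..S_t all ≠ 4.
g(t,s) = g(t-1,s-1) + g(t-1,s+1) for s ≠ 4; g(t,4) = 0.
t=0: g(0,0)=1
t=1: g(1,-1)=1 g(1,1)=1
t=2: g(2,-2)=1 g(2,0)=2 g(2,2)=1
t=3: g(3,-3)=1 g(3,-1)=3 g(3,1)=3 g(3,3)=1
t=4: g(4,-4)=1 g(4,-2)=4 g(4,0)=6 g(4,2)=4
t=5: g(5,-5)=1 g(5,-3)=5 g(5,-1)=10 g(5,1)=10 g(5,3)=4
Paths never hitting 4: Σ_s g(5,s) = 30
Paths hitting 4: 2^5 - 30 = 2
P = 2/32 = 1/16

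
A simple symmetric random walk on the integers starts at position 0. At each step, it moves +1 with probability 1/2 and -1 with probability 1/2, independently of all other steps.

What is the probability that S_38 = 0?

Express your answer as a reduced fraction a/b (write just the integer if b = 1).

Answer: 4418157975/34359738368

Derivation:
To return to 0 after 38 steps: need exactly 19 steps of +1 and 19 of -1.
Favorable paths: C(38,19) = 35345263800
Total paths: 2^38 = 274877906944
P = 35345263800/274877906944 = 4418157975/34359738368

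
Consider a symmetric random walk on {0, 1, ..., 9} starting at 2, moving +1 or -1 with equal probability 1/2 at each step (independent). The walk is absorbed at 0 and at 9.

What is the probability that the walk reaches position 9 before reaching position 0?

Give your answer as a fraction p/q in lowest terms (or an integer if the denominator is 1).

Answer: 2/9

Derivation:
Symmetric walk (p = 1/2): the harmonic-function argument gives P(hit 9 before 0 | start at 2) = a/N.
P = 2/9 = 2/9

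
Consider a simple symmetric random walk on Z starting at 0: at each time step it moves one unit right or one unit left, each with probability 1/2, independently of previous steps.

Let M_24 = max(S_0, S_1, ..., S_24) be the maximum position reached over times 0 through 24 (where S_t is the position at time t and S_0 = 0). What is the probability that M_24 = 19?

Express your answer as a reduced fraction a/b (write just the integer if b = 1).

Answer: 69/4194304

Derivation:
Let M_24 = max(S_0,...,S_24). Use the reflection principle: for j ≥ 1, #{paths with M_24 ≥ j} = #{S_24 ≥ j} + #{S_24 ≥ j+1}.
By reflection, #{M_24 ≥ 19} = #{S_24 ≥ 19} + #{S_24 ≥ 20} = 301 + 301 = 602.
#{M_24 ≥ 20} = #{S_24 ≥ 20} + #{S_24 ≥ 21} = 301 + 25 = 326.
#{M_24 = 19} = 602 - 326 = 276.
P(M_24 = 19) = 276/16777216 = 69/4194304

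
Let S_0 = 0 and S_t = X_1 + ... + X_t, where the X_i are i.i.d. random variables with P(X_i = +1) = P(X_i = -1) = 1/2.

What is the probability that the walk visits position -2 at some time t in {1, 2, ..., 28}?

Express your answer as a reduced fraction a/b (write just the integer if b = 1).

Count via complement. Let g(t,s) = #length-t paths at position s with S_1..S_t all ≠ -2.
g(t,s) = g(t-1,s-1) + g(t-1,s+1) for s ≠ -2; g(t,-2) = 0.
t=0: g(0,0)=1
t=1: g(1,-1)=1 g(1,1)=1
t=2: g(2,0)=2 g(2,2)=1
t=3: g(3,-1)=2 g(3,1)=3 g(3,3)=1
t=4: g(4,0)=5 g(4,2)=4 g(4,4)=1
t=5: g(5,-1)=5 g(5,1)=9 g(5,3)=5 g(5,5)=1
t=6: g(6,0)=14 g(6,2)=14 g(6,4)=6 g(6,6)=1
t=7: g(7,-1)=14 g(7,1)=28 g(7,3)=20 g(7,5)=7 g(7,7)=1
t=8: g(8,0)=42 g(8,2)=48 g(8,4)=27 g(8,6)=8 g(8,8)=1
t=9: g(9,-1)=42 g(9,1)=90 g(9,3)=75 g(9,5)=35 g(9,7)=9 g(9,9)=1
t=10: g(10,0)=132 g(10,2)=165 g(10,4)=110 g(10,6)=44 g(10,8)=10 g(10,10)=1
t=11: g(11,-1)=132 g(11,1)=297 g(11,3)=275 g(11,5)=154 g(11,7)=54 g(11,9)=11 g(11,11)=1
t=12: g(12,0)=429 g(12,2)=572 g(12,4)=429 g(12,6)=208 g(12,8)=65 g(12,10)=12 g(12,12)=1
t=13: g(13,-1)=429 g(13,1)=1001 g(13,3)=1001 g(13,5)=637 g(13,7)=273 g(13,9)=77 g(13,11)=13 g(13,13)=1
t=14: g(14,0)=1430 g(14,2)=2002 g(14,4)=1638 g(14,6)=910 g(14,8)=350 g(14,10)=90 g(14,12)=14 g(14,14)=1
t=15: g(15,-1)=1430 g(15,1)=3432 g(15,3)=3640 g(15,5)=2548 g(15,7)=1260 g(15,9)=440 g(15,11)=104 g(15,13)=15 g(15,15)=1
t=16: g(16,0)=4862 g(16,2)=7072 g(16,4)=6188 g(16,6)=3808 g(16,8)=1700 g(16,10)=544 g(16,12)=119 g(16,14)=16 g(16,16)=1
t=17: g(17,-1)=4862 g(17,1)=11934 g(17,3)=13260 g(17,5)=9996 g(17,7)=5508 g(17,9)=2244 g(17,11)=663 g(17,13)=135 g(17,15)=17 g(17,17)=1
t=18: g(18,0)=16796 g(18,2)=25194 g(18,4)=23256 g(18,6)=15504 g(18,8)=7752 g(18,10)=2907 g(18,12)=798 g(18,14)=152 g(18,16)=18 g(18,18)=1
t=19: g(19,-1)=16796 g(19,1)=41990 g(19,3)=48450 g(19,5)=38760 g(19,7)=23256 g(19,9)=10659 g(19,11)=3705 g(19,13)=950 g(19,15)=170 g(19,17)=19 g(19,19)=1
t=20: g(20,0)=58786 g(20,2)=90440 g(20,4)=87210 g(20,6)=62016 g(20,8)=33915 g(20,10)=14364 g(20,12)=4655 g(20,14)=1120 g(20,16)=189 g(20,18)=20 g(20,20)=1
t=21: g(21,-1)=58786 g(21,1)=149226 g(21,3)=177650 g(21,5)=149226 g(21,7)=95931 g(21,9)=48279 g(21,11)=19019 g(21,13)=5775 g(21,15)=1309 g(21,17)=209 g(21,19)=21 g(21,21)=1
t=22: g(22,0)=208012 g(22,2)=326876 g(22,4)=326876 g(22,6)=245157 g(22,8)=144210 g(22,10)=67298 g(22,12)=24794 g(22,14)=7084 g(22,16)=1518 g(22,18)=230 g(22,20)=22 g(22,22)=1
t=23: g(23,-1)=208012 g(23,1)=534888 g(23,3)=653752 g(23,5)=572033 g(23,7)=389367 g(23,9)=211508 g(23,11)=92092 g(23,13)=31878 g(23,15)=8602 g(23,17)=1748 g(23,19)=252 g(23,21)=23 g(23,23)=1
t=24: g(24,0)=742900 g(24,2)=1188640 g(24,4)=1225785 g(24,6)=961400 g(24,8)=600875 g(24,10)=303600 g(24,12)=123970 g(24,14)=40480 g(24,16)=10350 g(24,18)=2000 g(24,20)=275 g(24,22)=24 g(24,24)=1
t=25: g(25,-1)=742900 g(25,1)=1931540 g(25,3)=2414425 g(25,5)=2187185 g(25,7)=1562275 g(25,9)=904475 g(25,11)=427570 g(25,13)=164450 g(25,15)=50830 g(25,17)=12350 g(25,19)=2275 g(25,21)=299 g(25,23)=25 g(25,25)=1
t=26: g(26,0)=2674440 g(26,2)=4345965 g(26,4)=4601610 g(26,6)=3749460 g(26,8)=2466750 g(26,10)=1332045 g(26,12)=592020 g(26,14)=215280 g(26,16)=63180 g(26,18)=14625 g(26,20)=2574 g(26,22)=324 g(26,24)=26 g(26,26)=1
t=27: g(27,-1)=2674440 g(27,1)=7020405 g(27,3)=8947575 g(27,5)=8351070 g(27,7)=6216210 g(27,9)=3798795 g(27,11)=1924065 g(27,13)=807300 g(27,15)=278460 g(27,17)=77805 g(27,19)=17199 g(27,21)=2898 g(27,23)=350 g(27,25)=27 g(27,27)=1
t=28: g(28,0)=9694845 g(28,2)=15967980 g(28,4)=17298645 g(28,6)=14567280 g(28,8)=10015005 g(28,10)=5722860 g(28,12)=2731365 g(28,14)=1085760 g(28,16)=356265 g(28,18)=95004 g(28,20)=20097 g(28,22)=3248 g(28,24)=377 g(28,26)=28 g(28,28)=1
Paths never hitting -2: Σ_s g(28,s) = 77558760
Paths hitting -2: 2^28 - 77558760 = 190876696
P = 190876696/268435456 = 23859587/33554432

Answer: 23859587/33554432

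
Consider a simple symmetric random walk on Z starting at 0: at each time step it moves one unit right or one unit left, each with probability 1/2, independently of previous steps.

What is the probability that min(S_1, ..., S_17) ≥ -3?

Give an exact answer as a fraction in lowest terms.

Let f(t,s) = #length-t paths at position s with S_1..S_t all ≥ -3.
f(t,s) = f(t-1,s-1) + f(t-1,s+1) for s ≥ -3; f(t,s) = 0 for s < -3.
t=0: f(0,0)=1
t=1: f(1,-1)=1 f(1,1)=1
t=2: f(2,-2)=1 f(2,0)=2 f(2,2)=1
t=3: f(3,-3)=1 f(3,-1)=3 f(3,1)=3 f(3,3)=1
t=4: f(4,-2)=4 f(4,0)=6 f(4,2)=4 f(4,4)=1
t=5: f(5,-3)=4 f(5,-1)=10 f(5,1)=10 f(5,3)=5 f(5,5)=1
t=6: f(6,-2)=14 f(6,0)=20 f(6,2)=15 f(6,4)=6 f(6,6)=1
t=7: f(7,-3)=14 f(7,-1)=34 f(7,1)=35 f(7,3)=21 f(7,5)=7 f(7,7)=1
t=8: f(8,-2)=48 f(8,0)=69 f(8,2)=56 f(8,4)=28 f(8,6)=8 f(8,8)=1
t=9: f(9,-3)=48 f(9,-1)=117 f(9,1)=125 f(9,3)=84 f(9,5)=36 f(9,7)=9 f(9,9)=1
t=10: f(10,-2)=165 f(10,0)=242 f(10,2)=209 f(10,4)=120 f(10,6)=45 f(10,8)=10 f(10,10)=1
t=11: f(11,-3)=165 f(11,-1)=407 f(11,1)=451 f(11,3)=329 f(11,5)=165 f(11,7)=55 f(11,9)=11 f(11,11)=1
t=12: f(12,-2)=572 f(12,0)=858 f(12,2)=780 f(12,4)=494 f(12,6)=220 f(12,8)=66 f(12,10)=12 f(12,12)=1
t=13: f(13,-3)=572 f(13,-1)=1430 f(13,1)=1638 f(13,3)=1274 f(13,5)=714 f(13,7)=286 f(13,9)=78 f(13,11)=13 f(13,13)=1
t=14: f(14,-2)=2002 f(14,0)=3068 f(14,2)=2912 f(14,4)=1988 f(14,6)=1000 f(14,8)=364 f(14,10)=91 f(14,12)=14 f(14,14)=1
t=15: f(15,-3)=2002 f(15,-1)=5070 f(15,1)=5980 f(15,3)=4900 f(15,5)=2988 f(15,7)=1364 f(15,9)=455 f(15,11)=105 f(15,13)=15 f(15,15)=1
t=16: f(16,-2)=7072 f(16,0)=11050 f(16,2)=10880 f(16,4)=7888 f(16,6)=4352 f(16,8)=1819 f(16,10)=560 f(16,12)=120 f(16,14)=16 f(16,16)=1
t=17: f(17,-3)=7072 f(17,-1)=18122 f(17,1)=21930 f(17,3)=18768 f(17,5)=12240 f(17,7)=6171 f(17,9)=2379 f(17,11)=680 f(17,13)=136 f(17,15)=17 f(17,17)=1
Σ_s f(17,s) = 87516
P = 87516/131072 = 21879/32768

Answer: 21879/32768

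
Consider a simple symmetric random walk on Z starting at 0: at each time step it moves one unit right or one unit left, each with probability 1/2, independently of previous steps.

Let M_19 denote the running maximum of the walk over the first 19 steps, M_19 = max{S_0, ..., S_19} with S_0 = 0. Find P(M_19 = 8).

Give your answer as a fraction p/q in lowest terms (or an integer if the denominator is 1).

Let M_19 = max(S_0,...,S_19). Use the reflection principle: for j ≥ 1, #{paths with M_19 ≥ j} = #{S_19 ≥ j} + #{S_19 ≥ j+1}.
By reflection, #{M_19 ≥ 8} = #{S_19 ≥ 8} + #{S_19 ≥ 9} = 16664 + 16664 = 33328.
#{M_19 ≥ 9} = #{S_19 ≥ 9} + #{S_19 ≥ 10} = 16664 + 5036 = 21700.
#{M_19 = 8} = 33328 - 21700 = 11628.
P(M_19 = 8) = 11628/524288 = 2907/131072

Answer: 2907/131072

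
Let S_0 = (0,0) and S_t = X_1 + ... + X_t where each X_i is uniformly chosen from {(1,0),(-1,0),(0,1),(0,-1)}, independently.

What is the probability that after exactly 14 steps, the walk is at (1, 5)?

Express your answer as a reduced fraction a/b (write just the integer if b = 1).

Answer: 1002001/134217728

Derivation:
Let h be the number of horizontal steps (so 14-h are vertical). To end at (1,5) need (h+1)/2 right-steps and ((14-h)+5)/2 up-steps.
Sum over h with 1 ≤ h ≤ 9, h ≡ 1 (mod 2), 14-h ≡ 1 (mod 2):
h=1: C(14,1)·C(1,1)·C(13,9) = 14·1·715 = 10010
h=3: C(14,3)·C(3,2)·C(11,8) = 364·3·165 = 180180
h=5: C(14,5)·C(5,3)·C(9,7) = 2002·10·36 = 720720
h=7: C(14,7)·C(7,4)·C(7,6) = 3432·35·7 = 840840
h=9: C(14,9)·C(9,5)·C(5,5) = 2002·126·1 = 252252
Total favorable: 2004002
Total paths: 4^14 = 268435456
P = 2004002/268435456 = 1002001/134217728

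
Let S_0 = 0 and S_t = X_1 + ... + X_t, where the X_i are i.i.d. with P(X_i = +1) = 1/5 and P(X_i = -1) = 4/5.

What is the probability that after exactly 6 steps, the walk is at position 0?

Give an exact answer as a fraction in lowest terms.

Answer: 256/3125

Derivation:
To be at 0 after 6 steps: need exactly 3 steps of +1 and 3 of -1.
Number of such sequences: C(6,3) = 20
Each has probability (1/5)^3 · (4/5)^3 = 64/15625
P = 20 · 64/15625 = 256/3125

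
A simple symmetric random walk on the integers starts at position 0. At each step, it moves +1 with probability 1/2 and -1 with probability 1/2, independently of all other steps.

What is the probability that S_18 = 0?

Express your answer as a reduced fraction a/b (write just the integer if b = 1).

To return to 0 after 18 steps: need exactly 9 steps of +1 and 9 of -1.
Favorable paths: C(18,9) = 48620
Total paths: 2^18 = 262144
P = 48620/262144 = 12155/65536

Answer: 12155/65536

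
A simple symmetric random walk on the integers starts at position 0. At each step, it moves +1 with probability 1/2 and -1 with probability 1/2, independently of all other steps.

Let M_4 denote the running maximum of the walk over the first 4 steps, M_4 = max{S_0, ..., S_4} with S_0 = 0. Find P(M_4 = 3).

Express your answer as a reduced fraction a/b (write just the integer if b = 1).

Answer: 1/16

Derivation:
Let M_4 = max(S_0,...,S_4). Use the reflection principle: for j ≥ 1, #{paths with M_4 ≥ j} = #{S_4 ≥ j} + #{S_4 ≥ j+1}.
By reflection, #{M_4 ≥ 3} = #{S_4 ≥ 3} + #{S_4 ≥ 4} = 1 + 1 = 2.
#{M_4 ≥ 4} = #{S_4 ≥ 4} + #{S_4 ≥ 5} = 1 + 0 = 1.
#{M_4 = 3} = 2 - 1 = 1.
P(M_4 = 3) = 1/16 = 1/16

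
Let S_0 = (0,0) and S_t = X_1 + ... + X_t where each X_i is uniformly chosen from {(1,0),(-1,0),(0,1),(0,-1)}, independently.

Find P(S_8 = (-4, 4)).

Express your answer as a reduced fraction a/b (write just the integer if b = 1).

Let h be the number of horizontal steps (so 8-h are vertical). To end at (-4,4) need (h-4)/2 right-steps and ((8-h)+4)/2 up-steps.
Sum over h with 4 ≤ h ≤ 4, h ≡ 0 (mod 2), 8-h ≡ 0 (mod 2):
h=4: C(8,4)·C(4,0)·C(4,4) = 70·1·1 = 70
Total favorable: 70
Total paths: 4^8 = 65536
P = 70/65536 = 35/32768

Answer: 35/32768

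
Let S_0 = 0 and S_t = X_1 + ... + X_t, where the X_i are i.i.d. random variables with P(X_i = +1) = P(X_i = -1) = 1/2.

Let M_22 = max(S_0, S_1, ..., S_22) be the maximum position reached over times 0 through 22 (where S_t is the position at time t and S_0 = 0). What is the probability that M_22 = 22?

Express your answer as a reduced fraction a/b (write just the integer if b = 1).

Answer: 1/4194304

Derivation:
Let M_22 = max(S_0,...,S_22). Use the reflection principle: for j ≥ 1, #{paths with M_22 ≥ j} = #{S_22 ≥ j} + #{S_22 ≥ j+1}.
By reflection, #{M_22 ≥ 22} = #{S_22 ≥ 22} + #{S_22 ≥ 23} = 1 + 0 = 1.
#{M_22 ≥ 23} = #{S_22 ≥ 23} + #{S_22 ≥ 24} = 0 + 0 = 0.
#{M_22 = 22} = 1 - 0 = 1.
P(M_22 = 22) = 1/4194304 = 1/4194304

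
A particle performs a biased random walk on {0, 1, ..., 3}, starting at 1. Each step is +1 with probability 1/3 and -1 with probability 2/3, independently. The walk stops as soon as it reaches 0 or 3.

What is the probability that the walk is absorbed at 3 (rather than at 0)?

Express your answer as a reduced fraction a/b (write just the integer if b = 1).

Answer: 1/7

Derivation:
Biased walk: p = 1/3, q = 2/3, r = q/p = 2
Gambler's ruin: P(hit 3 before 0 | start at 1) = (1 - r^a)/(1 - r^N)
r^1 = 2; r^3 = 8
P = (1 - 2) / (1 - 8) = -1 / -7 = 1/7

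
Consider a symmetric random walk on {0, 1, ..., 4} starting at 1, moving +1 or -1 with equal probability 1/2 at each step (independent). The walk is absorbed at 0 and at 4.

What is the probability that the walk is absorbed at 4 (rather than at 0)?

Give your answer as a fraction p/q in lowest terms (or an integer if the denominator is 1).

Answer: 1/4

Derivation:
Symmetric walk (p = 1/2): the harmonic-function argument gives P(hit 4 before 0 | start at 1) = a/N.
P = 1/4 = 1/4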